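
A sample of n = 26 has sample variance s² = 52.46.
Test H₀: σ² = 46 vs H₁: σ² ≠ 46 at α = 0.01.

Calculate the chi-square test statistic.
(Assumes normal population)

Answer: χ² = 28.5109, fail to reject H₀

Derivation:
df = n - 1 = 25
χ² = (n-1)s²/σ₀² = 25×52.46/46 = 28.5109
Critical values: χ²_{0.995,25} = 10.520, χ²_{0.005,25} = 46.928
Rejection region: χ² < 10.520 or χ² > 46.928
Decision: fail to reject H₀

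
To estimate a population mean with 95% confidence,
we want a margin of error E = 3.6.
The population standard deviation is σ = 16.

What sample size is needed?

Answer: n = 76

Derivation:
z_0.025 = 1.960
n = (z×σ/E)² = (1.960×16/3.6)²
n = 75.8835
Round up: n = 76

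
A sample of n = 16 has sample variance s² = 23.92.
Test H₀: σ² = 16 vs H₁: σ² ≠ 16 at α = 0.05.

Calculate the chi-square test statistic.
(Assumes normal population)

Answer: χ² = 22.4250, fail to reject H₀

Derivation:
df = n - 1 = 15
χ² = (n-1)s²/σ₀² = 15×23.92/16 = 22.4250
Critical values: χ²_{0.975,15} = 6.262, χ²_{0.025,15} = 27.488
Rejection region: χ² < 6.262 or χ² > 27.488
Decision: fail to reject H₀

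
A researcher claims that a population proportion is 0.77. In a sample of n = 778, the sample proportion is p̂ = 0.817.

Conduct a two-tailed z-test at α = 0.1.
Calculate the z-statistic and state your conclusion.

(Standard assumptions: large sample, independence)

Answer: z = 3.1151, reject H₀

Derivation:
H₀: p = 0.77, H₁: p ≠ 0.77
Standard error: SE = √(p₀(1-p₀)/n) = √(0.77×0.23/778) = 0.015088
z-statistic: z = (p̂ - p₀)/SE = (0.817 - 0.77)/0.015088 = 3.1151
Critical value: z_0.05 = ±1.645
p-value = 0.0018
Decision: reject H₀ at α = 0.1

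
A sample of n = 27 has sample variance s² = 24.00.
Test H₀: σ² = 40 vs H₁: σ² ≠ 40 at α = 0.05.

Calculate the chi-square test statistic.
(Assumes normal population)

df = n - 1 = 26
χ² = (n-1)s²/σ₀² = 26×24.00/40 = 15.6000
Critical values: χ²_{0.975,26} = 13.844, χ²_{0.025,26} = 41.923
Rejection region: χ² < 13.844 or χ² > 41.923
Decision: fail to reject H₀

Answer: χ² = 15.6000, fail to reject H₀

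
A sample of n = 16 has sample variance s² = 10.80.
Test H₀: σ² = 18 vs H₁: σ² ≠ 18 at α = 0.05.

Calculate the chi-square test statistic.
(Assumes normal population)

df = n - 1 = 15
χ² = (n-1)s²/σ₀² = 15×10.80/18 = 9.0000
Critical values: χ²_{0.975,15} = 6.262, χ²_{0.025,15} = 27.488
Rejection region: χ² < 6.262 or χ² > 27.488
Decision: fail to reject H₀

Answer: χ² = 9.0000, fail to reject H₀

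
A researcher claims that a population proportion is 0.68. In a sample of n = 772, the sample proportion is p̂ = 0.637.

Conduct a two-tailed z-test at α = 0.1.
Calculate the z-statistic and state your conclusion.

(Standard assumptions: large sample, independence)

H₀: p = 0.68, H₁: p ≠ 0.68
Standard error: SE = √(p₀(1-p₀)/n) = √(0.68×0.32/772) = 0.016789
z-statistic: z = (p̂ - p₀)/SE = (0.637 - 0.68)/0.016789 = -2.5612
Critical value: z_0.05 = ±1.645
p-value = 0.0104
Decision: reject H₀ at α = 0.1

Answer: z = -2.5612, reject H₀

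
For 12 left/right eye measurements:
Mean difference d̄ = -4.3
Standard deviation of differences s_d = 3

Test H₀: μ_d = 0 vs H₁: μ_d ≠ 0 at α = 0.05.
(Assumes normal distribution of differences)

df = n - 1 = 11
SE = s_d/√n = 3/√12 = 0.8660
t = d̄/SE = -4.3/0.8660 = -4.9654
Critical value: t_{0.025,11} = ±2.201
p-value ≈ 0.0004
Decision: reject H₀

Answer: t = -4.9654, reject H₀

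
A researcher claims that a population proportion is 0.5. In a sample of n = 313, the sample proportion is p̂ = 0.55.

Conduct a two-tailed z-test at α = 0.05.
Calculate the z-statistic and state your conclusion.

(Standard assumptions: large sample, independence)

Answer: z = 1.7692, fail to reject H₀

Derivation:
H₀: p = 0.5, H₁: p ≠ 0.5
Standard error: SE = √(p₀(1-p₀)/n) = √(0.5×0.5/313) = 0.028262
z-statistic: z = (p̂ - p₀)/SE = (0.55 - 0.5)/0.028262 = 1.7692
Critical value: z_0.025 = ±1.960
p-value = 0.0769
Decision: fail to reject H₀ at α = 0.05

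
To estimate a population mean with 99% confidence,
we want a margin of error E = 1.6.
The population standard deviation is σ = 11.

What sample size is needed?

Answer: n = 314

Derivation:
z_0.005 = 2.576
n = (z×σ/E)² = (2.576×11/1.6)²
n = 313.6441
Round up: n = 314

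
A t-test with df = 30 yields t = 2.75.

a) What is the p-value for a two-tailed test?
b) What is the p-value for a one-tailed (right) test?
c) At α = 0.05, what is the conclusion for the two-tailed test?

Using t-distribution with df = 30:
a) Two-tailed: p = 2×P(T > 2.75) = 0.0100
b) One-tailed: p = P(T > 2.75) = 0.0050
c) 0.0100 < 0.05, reject H₀

Answer: a) 0.0100, b) 0.0050, c) reject H₀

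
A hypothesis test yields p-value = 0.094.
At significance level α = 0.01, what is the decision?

Answer: fail to reject H₀

Derivation:
Compare p-value to α:
0.094 ≥ 0.01
Decision: fail to reject H₀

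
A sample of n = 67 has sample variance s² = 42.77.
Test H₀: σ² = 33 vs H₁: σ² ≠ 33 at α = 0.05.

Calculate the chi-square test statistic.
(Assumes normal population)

Answer: χ² = 85.5400, fail to reject H₀

Derivation:
df = n - 1 = 66
χ² = (n-1)s²/σ₀² = 66×42.77/33 = 85.5400
Critical values: χ²_{0.975,66} = 45.431, χ²_{0.025,66} = 90.349
Rejection region: χ² < 45.431 or χ² > 90.349
Decision: fail to reject H₀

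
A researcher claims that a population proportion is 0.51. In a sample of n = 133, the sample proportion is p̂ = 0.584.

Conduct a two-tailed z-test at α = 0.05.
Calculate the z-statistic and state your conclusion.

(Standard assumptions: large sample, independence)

H₀: p = 0.51, H₁: p ≠ 0.51
Standard error: SE = √(p₀(1-p₀)/n) = √(0.51×0.49/133) = 0.043347
z-statistic: z = (p̂ - p₀)/SE = (0.584 - 0.51)/0.043347 = 1.7072
Critical value: z_0.025 = ±1.960
p-value = 0.0878
Decision: fail to reject H₀ at α = 0.05

Answer: z = 1.7072, fail to reject H₀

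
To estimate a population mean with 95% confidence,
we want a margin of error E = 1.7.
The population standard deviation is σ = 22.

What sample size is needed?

z_0.025 = 1.960
n = (z×σ/E)² = (1.960×22/1.7)²
n = 643.3683
Round up: n = 644

Answer: n = 644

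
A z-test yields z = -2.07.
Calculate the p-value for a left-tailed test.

For z = -2.07:
p = P(Z < -2.07) = Φ(-2.07) = 0.0192

Answer: p-value ≈ 0.0192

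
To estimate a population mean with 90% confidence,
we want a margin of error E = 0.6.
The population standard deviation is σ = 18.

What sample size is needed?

Answer: n = 2436

Derivation:
z_0.05 = 1.645
n = (z×σ/E)² = (1.645×18/0.6)²
n = 2435.4225
Round up: n = 2436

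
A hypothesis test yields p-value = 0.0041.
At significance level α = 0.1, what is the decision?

Answer: reject H₀

Derivation:
Compare p-value to α:
0.0041 < 0.1
Decision: reject H₀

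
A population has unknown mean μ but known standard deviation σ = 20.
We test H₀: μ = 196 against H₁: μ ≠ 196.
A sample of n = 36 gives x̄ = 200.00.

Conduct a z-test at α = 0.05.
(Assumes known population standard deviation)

Standard error: SE = σ/√n = 20/√36 = 3.3333
z-statistic: z = (x̄ - μ₀)/SE = (200.00 - 196)/3.3333 = 1.2000
Critical value: ±1.960
p-value = 0.2301
Decision: fail to reject H₀

Answer: z = 1.2000, fail to reject H₀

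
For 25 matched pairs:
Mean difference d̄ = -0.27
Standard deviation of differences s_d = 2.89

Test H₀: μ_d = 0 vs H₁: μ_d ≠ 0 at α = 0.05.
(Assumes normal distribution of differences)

Answer: t = -0.4671, fail to reject H₀

Derivation:
df = n - 1 = 24
SE = s_d/√n = 2.89/√25 = 0.5780
t = d̄/SE = -0.27/0.5780 = -0.4671
Critical value: t_{0.025,24} = ±2.064
p-value ≈ 0.6446
Decision: fail to reject H₀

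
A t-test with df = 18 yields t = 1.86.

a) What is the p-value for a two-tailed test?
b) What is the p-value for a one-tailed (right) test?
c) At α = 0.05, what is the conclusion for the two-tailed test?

Using t-distribution with df = 18:
a) Two-tailed: p = 2×P(T > 1.86) = 0.0793
b) One-tailed: p = P(T > 1.86) = 0.0397
c) 0.0793 ≥ 0.05, fail to reject H₀

Answer: a) 0.0793, b) 0.0397, c) fail to reject H₀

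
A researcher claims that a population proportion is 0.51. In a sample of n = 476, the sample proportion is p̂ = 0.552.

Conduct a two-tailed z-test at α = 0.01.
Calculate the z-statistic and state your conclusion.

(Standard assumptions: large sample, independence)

H₀: p = 0.51, H₁: p ≠ 0.51
Standard error: SE = √(p₀(1-p₀)/n) = √(0.51×0.49/476) = 0.022913
z-statistic: z = (p̂ - p₀)/SE = (0.552 - 0.51)/0.022913 = 1.8330
Critical value: z_0.005 = ±2.576
p-value = 0.0668
Decision: fail to reject H₀ at α = 0.01

Answer: z = 1.8330, fail to reject H₀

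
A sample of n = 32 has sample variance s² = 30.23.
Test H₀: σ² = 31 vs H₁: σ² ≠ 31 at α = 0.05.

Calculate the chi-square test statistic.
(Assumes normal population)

df = n - 1 = 31
χ² = (n-1)s²/σ₀² = 31×30.23/31 = 30.2300
Critical values: χ²_{0.975,31} = 17.539, χ²_{0.025,31} = 48.232
Rejection region: χ² < 17.539 or χ² > 48.232
Decision: fail to reject H₀

Answer: χ² = 30.2300, fail to reject H₀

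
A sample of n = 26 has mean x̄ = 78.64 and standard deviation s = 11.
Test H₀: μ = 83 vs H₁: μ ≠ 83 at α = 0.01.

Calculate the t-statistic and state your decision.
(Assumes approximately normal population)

df = n - 1 = 25
SE = s/√n = 11/√26 = 2.1573
t = (x̄ - μ₀)/SE = (78.64 - 83)/2.1573 = -2.0210
Critical value: t_{0.005,25} = ±2.787
p-value ≈ 0.0541
Decision: fail to reject H₀

Answer: t = -2.0210, fail to reject H₀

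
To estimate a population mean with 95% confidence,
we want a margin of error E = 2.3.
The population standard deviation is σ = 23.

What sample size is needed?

Answer: n = 385

Derivation:
z_0.025 = 1.960
n = (z×σ/E)² = (1.960×23/2.3)²
n = 384.1600
Round up: n = 385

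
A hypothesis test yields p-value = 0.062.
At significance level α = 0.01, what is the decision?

Answer: fail to reject H₀

Derivation:
Compare p-value to α:
0.062 ≥ 0.01
Decision: fail to reject H₀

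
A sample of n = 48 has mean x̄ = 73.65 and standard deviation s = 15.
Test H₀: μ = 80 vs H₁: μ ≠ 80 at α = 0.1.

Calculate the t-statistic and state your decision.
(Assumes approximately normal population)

Answer: t = -2.9329, reject H₀

Derivation:
df = n - 1 = 47
SE = s/√n = 15/√48 = 2.1651
t = (x̄ - μ₀)/SE = (73.65 - 80)/2.1651 = -2.9329
Critical value: t_{0.05,47} = ±1.678
p-value ≈ 0.0052
Decision: reject H₀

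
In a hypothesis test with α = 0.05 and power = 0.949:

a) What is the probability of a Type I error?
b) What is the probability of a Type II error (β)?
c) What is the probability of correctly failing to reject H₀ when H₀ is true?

a) Type I error probability = α = 0.05
b) Power = P(reject H₀ | H₁ true) = 1 - β = 0.949, so Type II error probability = β = 1 - Power = 0.051
c) P(fail to reject H₀ | H₀ true) = 1 - α = 0.95

Answer: a) 0.05, b) 0.051, c) 0.95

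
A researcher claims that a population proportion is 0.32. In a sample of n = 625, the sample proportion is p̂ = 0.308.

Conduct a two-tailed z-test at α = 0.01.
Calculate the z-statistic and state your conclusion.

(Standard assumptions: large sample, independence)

Answer: z = -0.6431, fail to reject H₀

Derivation:
H₀: p = 0.32, H₁: p ≠ 0.32
Standard error: SE = √(p₀(1-p₀)/n) = √(0.32×0.68/625) = 0.018659
z-statistic: z = (p̂ - p₀)/SE = (0.308 - 0.32)/0.018659 = -0.6431
Critical value: z_0.005 = ±2.576
p-value = 0.5202
Decision: fail to reject H₀ at α = 0.01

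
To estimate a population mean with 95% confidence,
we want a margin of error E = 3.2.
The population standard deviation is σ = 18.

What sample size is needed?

Answer: n = 122

Derivation:
z_0.025 = 1.960
n = (z×σ/E)² = (1.960×18/3.2)²
n = 121.5506
Round up: n = 122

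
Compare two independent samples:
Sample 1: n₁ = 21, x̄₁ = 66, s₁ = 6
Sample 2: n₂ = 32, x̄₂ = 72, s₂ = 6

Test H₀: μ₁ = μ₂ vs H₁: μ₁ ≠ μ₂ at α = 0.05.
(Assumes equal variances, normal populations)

Answer: t = -3.5608, reject H₀

Derivation:
Pooled variance: s²_p = [20×6² + 31×6²]/(51) = 36.0000
s_p = 6.0000
SE = s_p×√(1/n₁ + 1/n₂) = 6.0000×√(1/21 + 1/32) = 1.6850
t = (x̄₁ - x̄₂)/SE = (66 - 72)/1.6850 = -3.5608
df = 51, t-critical = ±2.008
Decision: reject H₀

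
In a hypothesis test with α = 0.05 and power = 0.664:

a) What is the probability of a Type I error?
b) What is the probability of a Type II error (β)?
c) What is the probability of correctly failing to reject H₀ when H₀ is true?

a) Type I error probability = α = 0.05
b) Power = P(reject H₀ | H₁ true) = 1 - β = 0.664, so Type II error probability = β = 1 - Power = 0.336
c) P(fail to reject H₀ | H₀ true) = 1 - α = 0.95

Answer: a) 0.05, b) 0.336, c) 0.95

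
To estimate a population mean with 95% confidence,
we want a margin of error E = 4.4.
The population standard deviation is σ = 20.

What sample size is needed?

z_0.025 = 1.960
n = (z×σ/E)² = (1.960×20/4.4)²
n = 79.3719
Round up: n = 80

Answer: n = 80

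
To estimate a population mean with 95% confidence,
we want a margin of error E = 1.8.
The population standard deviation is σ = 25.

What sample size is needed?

z_0.025 = 1.960
n = (z×σ/E)² = (1.960×25/1.8)²
n = 741.0494
Round up: n = 742

Answer: n = 742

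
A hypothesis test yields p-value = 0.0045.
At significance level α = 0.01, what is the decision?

Compare p-value to α:
0.0045 < 0.01
Decision: reject H₀

Answer: reject H₀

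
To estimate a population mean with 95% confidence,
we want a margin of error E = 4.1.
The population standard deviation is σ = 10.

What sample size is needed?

Answer: n = 23

Derivation:
z_0.025 = 1.960
n = (z×σ/E)² = (1.960×10/4.1)²
n = 22.8531
Round up: n = 23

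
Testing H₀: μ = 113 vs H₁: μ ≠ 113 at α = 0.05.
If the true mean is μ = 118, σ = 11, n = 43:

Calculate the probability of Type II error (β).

Answer: β ≈ 0.1537

Derivation:
SE = σ/√n = 11/√43 = 1.6775
Critical values: μ₀ ± z_0.025×SE = 113 ± 1.960×1.6775
Acceptance region: (109.7121, 116.2879)
Under H₁ (μ = 118): z_high = (116.2879 - 118)/1.6775 = -1.0206, z_low = (109.7121 - 118)/1.6775 = -4.9406
β = P(not reject | H₁) = Φ(-1.0206) - Φ(-4.9406) ≈ 0.1537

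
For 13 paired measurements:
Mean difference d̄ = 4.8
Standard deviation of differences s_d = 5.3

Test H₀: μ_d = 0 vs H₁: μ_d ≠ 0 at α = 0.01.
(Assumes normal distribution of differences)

Answer: t = 3.2653, reject H₀

Derivation:
df = n - 1 = 12
SE = s_d/√n = 5.3/√13 = 1.4700
t = d̄/SE = 4.8/1.4700 = 3.2653
Critical value: t_{0.005,12} = ±3.055
p-value ≈ 0.0068
Decision: reject H₀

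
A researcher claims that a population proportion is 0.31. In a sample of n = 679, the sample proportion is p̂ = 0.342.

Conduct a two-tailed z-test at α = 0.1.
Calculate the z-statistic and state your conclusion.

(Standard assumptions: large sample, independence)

H₀: p = 0.31, H₁: p ≠ 0.31
Standard error: SE = √(p₀(1-p₀)/n) = √(0.31×0.69/679) = 0.017749
z-statistic: z = (p̂ - p₀)/SE = (0.342 - 0.31)/0.017749 = 1.8029
Critical value: z_0.05 = ±1.645
p-value = 0.0714
Decision: reject H₀ at α = 0.1

Answer: z = 1.8029, reject H₀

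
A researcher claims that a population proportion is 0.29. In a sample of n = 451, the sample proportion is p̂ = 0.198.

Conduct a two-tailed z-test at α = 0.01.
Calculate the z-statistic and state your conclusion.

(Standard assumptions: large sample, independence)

H₀: p = 0.29, H₁: p ≠ 0.29
Standard error: SE = √(p₀(1-p₀)/n) = √(0.29×0.71/451) = 0.021367
z-statistic: z = (p̂ - p₀)/SE = (0.198 - 0.29)/0.021367 = -4.3057
Critical value: z_0.005 = ±2.576
p-value < 0.0001
Decision: reject H₀ at α = 0.01

Answer: z = -4.3057, reject H₀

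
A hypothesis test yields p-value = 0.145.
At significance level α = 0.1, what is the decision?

Compare p-value to α:
0.145 ≥ 0.1
Decision: fail to reject H₀

Answer: fail to reject H₀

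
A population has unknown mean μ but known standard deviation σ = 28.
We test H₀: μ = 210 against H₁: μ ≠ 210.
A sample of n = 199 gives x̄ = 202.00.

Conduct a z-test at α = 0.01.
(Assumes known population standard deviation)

Standard error: SE = σ/√n = 28/√199 = 1.9849
z-statistic: z = (x̄ - μ₀)/SE = (202.00 - 210)/1.9849 = -4.0304
Critical value: ±2.576
p-value = 0.0001
Decision: reject H₀

Answer: z = -4.0304, reject H₀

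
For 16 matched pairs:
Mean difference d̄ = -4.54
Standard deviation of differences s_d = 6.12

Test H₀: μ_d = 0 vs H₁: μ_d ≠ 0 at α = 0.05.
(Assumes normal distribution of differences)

df = n - 1 = 15
SE = s_d/√n = 6.12/√16 = 1.5300
t = d̄/SE = -4.54/1.5300 = -2.9673
Critical value: t_{0.025,15} = ±2.131
p-value ≈ 0.0096
Decision: reject H₀

Answer: t = -2.9673, reject H₀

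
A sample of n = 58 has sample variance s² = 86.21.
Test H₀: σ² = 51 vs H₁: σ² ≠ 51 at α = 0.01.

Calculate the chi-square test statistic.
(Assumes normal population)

Answer: χ² = 96.3524, reject H₀

Derivation:
df = n - 1 = 57
χ² = (n-1)s²/σ₀² = 57×86.21/51 = 96.3524
Critical values: χ²_{0.995,57} = 33.248, χ²_{0.005,57} = 88.236
Rejection region: χ² < 33.248 or χ² > 88.236
Decision: reject H₀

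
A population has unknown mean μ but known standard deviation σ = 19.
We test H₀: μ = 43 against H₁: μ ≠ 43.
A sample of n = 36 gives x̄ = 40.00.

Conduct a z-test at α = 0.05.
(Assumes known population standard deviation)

Standard error: SE = σ/√n = 19/√36 = 3.1667
z-statistic: z = (x̄ - μ₀)/SE = (40.00 - 43)/3.1667 = -0.9474
Critical value: ±1.960
p-value = 0.3434
Decision: fail to reject H₀

Answer: z = -0.9474, fail to reject H₀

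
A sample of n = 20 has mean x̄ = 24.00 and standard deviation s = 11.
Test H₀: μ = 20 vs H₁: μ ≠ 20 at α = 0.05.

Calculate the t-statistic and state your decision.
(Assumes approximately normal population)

Answer: t = 1.6262, fail to reject H₀

Derivation:
df = n - 1 = 19
SE = s/√n = 11/√20 = 2.4597
t = (x̄ - μ₀)/SE = (24.00 - 20)/2.4597 = 1.6262
Critical value: t_{0.025,19} = ±2.093
p-value ≈ 0.1204
Decision: fail to reject H₀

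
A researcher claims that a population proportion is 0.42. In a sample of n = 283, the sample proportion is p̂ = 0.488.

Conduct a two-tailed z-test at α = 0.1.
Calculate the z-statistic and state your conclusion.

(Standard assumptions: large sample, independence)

H₀: p = 0.42, H₁: p ≠ 0.42
Standard error: SE = √(p₀(1-p₀)/n) = √(0.42×0.58/283) = 0.029339
z-statistic: z = (p̂ - p₀)/SE = (0.488 - 0.42)/0.029339 = 2.3177
Critical value: z_0.05 = ±1.645
p-value = 0.0205
Decision: reject H₀ at α = 0.1

Answer: z = 2.3177, reject H₀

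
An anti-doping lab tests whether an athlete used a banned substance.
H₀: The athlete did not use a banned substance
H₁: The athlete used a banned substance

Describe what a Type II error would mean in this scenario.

Answer: Failing to detect doping in an athlete who used a banned substance

Derivation:
Type I error: rejecting H₀ when it is actually true (false positive).
Type II error: failing to reject H₀ when H₁ is actually true (false negative).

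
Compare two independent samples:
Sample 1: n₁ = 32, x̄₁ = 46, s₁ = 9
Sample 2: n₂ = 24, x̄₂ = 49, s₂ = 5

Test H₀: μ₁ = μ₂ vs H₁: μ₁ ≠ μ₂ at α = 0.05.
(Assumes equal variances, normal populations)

Answer: t = -1.4697, fail to reject H₀

Derivation:
Pooled variance: s²_p = [31×9² + 23×5²]/(54) = 57.1481
s_p = 7.5596
SE = s_p×√(1/n₁ + 1/n₂) = 7.5596×√(1/32 + 1/24) = 2.0413
t = (x̄₁ - x̄₂)/SE = (46 - 49)/2.0413 = -1.4697
df = 54, t-critical = ±2.005
Decision: fail to reject H₀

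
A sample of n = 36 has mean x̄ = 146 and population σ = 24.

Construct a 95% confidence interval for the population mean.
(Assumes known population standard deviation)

Confidence level: 95%, α = 0.05
z_0.025 = 1.960
SE = σ/√n = 24/√36 = 4.0000
Margin of error = 1.960 × 4.0000 = 7.8400
CI: x̄ ± margin = 146 ± 7.8400
CI: (138.1600, 153.8400)

Answer: (138.1600, 153.8400)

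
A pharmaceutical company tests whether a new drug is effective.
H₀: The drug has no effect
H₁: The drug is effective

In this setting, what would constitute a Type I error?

Answer: Concluding the drug is effective when it actually has no effect

Derivation:
A Type I error (probability α) occurs when we reject a true H₀.
A Type II error (probability β) occurs when we fail to reject a false H₀.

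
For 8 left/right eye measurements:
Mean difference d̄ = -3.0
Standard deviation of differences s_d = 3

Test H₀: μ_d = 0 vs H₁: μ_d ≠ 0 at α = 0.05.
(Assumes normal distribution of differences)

df = n - 1 = 7
SE = s_d/√n = 3/√8 = 1.0607
t = d̄/SE = -3.0/1.0607 = -2.8283
Critical value: t_{0.025,7} = ±2.365
p-value ≈ 0.0255
Decision: reject H₀

Answer: t = -2.8283, reject H₀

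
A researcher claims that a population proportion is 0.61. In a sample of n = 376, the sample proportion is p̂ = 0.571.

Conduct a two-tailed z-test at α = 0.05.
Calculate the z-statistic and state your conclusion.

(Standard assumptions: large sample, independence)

H₀: p = 0.61, H₁: p ≠ 0.61
Standard error: SE = √(p₀(1-p₀)/n) = √(0.61×0.39/376) = 0.025154
z-statistic: z = (p̂ - p₀)/SE = (0.571 - 0.61)/0.025154 = -1.5504
Critical value: z_0.025 = ±1.960
p-value = 0.1210
Decision: fail to reject H₀ at α = 0.05

Answer: z = -1.5504, fail to reject H₀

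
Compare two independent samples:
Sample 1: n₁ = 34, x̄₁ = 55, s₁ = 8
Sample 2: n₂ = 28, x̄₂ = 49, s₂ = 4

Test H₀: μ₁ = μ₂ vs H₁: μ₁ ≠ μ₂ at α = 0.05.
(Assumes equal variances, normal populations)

Answer: t = 3.6108, reject H₀

Derivation:
Pooled variance: s²_p = [33×8² + 27×4²]/(60) = 42.4000
s_p = 6.5115
SE = s_p×√(1/n₁ + 1/n₂) = 6.5115×√(1/34 + 1/28) = 1.6617
t = (x̄₁ - x̄₂)/SE = (55 - 49)/1.6617 = 3.6108
df = 60, t-critical = ±2.000
Decision: reject H₀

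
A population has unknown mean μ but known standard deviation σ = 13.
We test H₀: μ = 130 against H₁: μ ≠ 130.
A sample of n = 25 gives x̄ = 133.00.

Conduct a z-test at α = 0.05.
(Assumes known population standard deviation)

Answer: z = 1.1538, fail to reject H₀

Derivation:
Standard error: SE = σ/√n = 13/√25 = 2.6000
z-statistic: z = (x̄ - μ₀)/SE = (133.00 - 130)/2.6000 = 1.1538
Critical value: ±1.960
p-value = 0.2486
Decision: fail to reject H₀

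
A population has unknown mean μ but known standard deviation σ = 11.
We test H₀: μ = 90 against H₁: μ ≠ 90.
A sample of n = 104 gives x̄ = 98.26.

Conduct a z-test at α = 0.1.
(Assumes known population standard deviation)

Answer: z = 7.6581, reject H₀

Derivation:
Standard error: SE = σ/√n = 11/√104 = 1.0786
z-statistic: z = (x̄ - μ₀)/SE = (98.26 - 90)/1.0786 = 7.6581
Critical value: ±1.645
p-value < 0.0001
Decision: reject H₀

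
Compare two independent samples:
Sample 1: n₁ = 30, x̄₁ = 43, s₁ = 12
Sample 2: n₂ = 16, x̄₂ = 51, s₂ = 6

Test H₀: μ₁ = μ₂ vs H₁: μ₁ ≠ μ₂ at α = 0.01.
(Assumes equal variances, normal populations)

Answer: t = -2.4962, fail to reject H₀

Derivation:
Pooled variance: s²_p = [29×12² + 15×6²]/(44) = 107.1818
s_p = 10.3529
SE = s_p×√(1/n₁ + 1/n₂) = 10.3529×√(1/30 + 1/16) = 3.2049
t = (x̄₁ - x̄₂)/SE = (43 - 51)/3.2049 = -2.4962
df = 44, t-critical = ±2.692
Decision: fail to reject H₀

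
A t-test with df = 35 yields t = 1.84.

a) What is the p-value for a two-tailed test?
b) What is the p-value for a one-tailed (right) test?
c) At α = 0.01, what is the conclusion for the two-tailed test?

Answer: a) 0.0743, b) 0.0371, c) fail to reject H₀

Derivation:
Using t-distribution with df = 35:
a) Two-tailed: p = 2×P(T > 1.84) = 0.0743
b) One-tailed: p = P(T > 1.84) = 0.0371
c) 0.0743 ≥ 0.01, fail to reject H₀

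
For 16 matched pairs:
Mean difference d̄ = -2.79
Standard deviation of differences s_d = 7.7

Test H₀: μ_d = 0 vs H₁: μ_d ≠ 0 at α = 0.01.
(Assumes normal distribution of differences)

Answer: t = -1.4494, fail to reject H₀

Derivation:
df = n - 1 = 15
SE = s_d/√n = 7.7/√16 = 1.9250
t = d̄/SE = -2.79/1.9250 = -1.4494
Critical value: t_{0.005,15} = ±2.947
p-value ≈ 0.1678
Decision: fail to reject H₀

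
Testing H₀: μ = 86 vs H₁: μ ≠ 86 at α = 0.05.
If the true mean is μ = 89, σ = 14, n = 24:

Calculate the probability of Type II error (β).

Answer: β ≈ 0.8173

Derivation:
SE = σ/√n = 14/√24 = 2.8577
Critical values: μ₀ ± z_0.025×SE = 86 ± 1.960×2.8577
Acceptance region: (80.3989, 91.6011)
Under H₁ (μ = 89): z_high = (91.6011 - 89)/2.8577 = 0.9102, z_low = (80.3989 - 89)/2.8577 = -3.0098
β = P(not reject | H₁) = Φ(0.9102) - Φ(-3.0098) ≈ 0.8173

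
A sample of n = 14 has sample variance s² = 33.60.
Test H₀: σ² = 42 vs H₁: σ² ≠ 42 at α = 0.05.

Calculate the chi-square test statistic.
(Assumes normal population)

df = n - 1 = 13
χ² = (n-1)s²/σ₀² = 13×33.60/42 = 10.4000
Critical values: χ²_{0.975,13} = 5.009, χ²_{0.025,13} = 24.736
Rejection region: χ² < 5.009 or χ² > 24.736
Decision: fail to reject H₀

Answer: χ² = 10.4000, fail to reject H₀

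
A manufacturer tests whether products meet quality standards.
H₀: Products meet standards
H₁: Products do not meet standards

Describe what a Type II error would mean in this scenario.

Answer: Accepting products as meeting standards when they don't

Derivation:
A Type I error (probability α) occurs when we reject a true H₀.
A Type II error (probability β) occurs when we fail to reject a false H₀.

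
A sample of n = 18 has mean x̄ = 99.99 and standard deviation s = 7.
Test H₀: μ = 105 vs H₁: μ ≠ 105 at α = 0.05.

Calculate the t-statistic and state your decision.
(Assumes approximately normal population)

df = n - 1 = 17
SE = s/√n = 7/√18 = 1.6499
t = (x̄ - μ₀)/SE = (99.99 - 105)/1.6499 = -3.0365
Critical value: t_{0.025,17} = ±2.110
p-value ≈ 0.0075
Decision: reject H₀

Answer: t = -3.0365, reject H₀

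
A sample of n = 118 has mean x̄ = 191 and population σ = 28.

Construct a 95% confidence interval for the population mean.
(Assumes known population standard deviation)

Answer: (185.9479, 196.0521)

Derivation:
Confidence level: 95%, α = 0.05
z_0.025 = 1.960
SE = σ/√n = 28/√118 = 2.5776
Margin of error = 1.960 × 2.5776 = 5.0521
CI: x̄ ± margin = 191 ± 5.0521
CI: (185.9479, 196.0521)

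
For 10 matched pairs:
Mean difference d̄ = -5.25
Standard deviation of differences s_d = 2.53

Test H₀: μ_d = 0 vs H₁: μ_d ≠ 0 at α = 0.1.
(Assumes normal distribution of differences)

df = n - 1 = 9
SE = s_d/√n = 2.53/√10 = 0.8001
t = d̄/SE = -5.25/0.8001 = -6.5617
Critical value: t_{0.05,9} = ±1.833
p-value ≈ 0.0001
Decision: reject H₀

Answer: t = -6.5617, reject H₀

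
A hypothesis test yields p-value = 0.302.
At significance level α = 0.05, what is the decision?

Compare p-value to α:
0.302 ≥ 0.05
Decision: fail to reject H₀

Answer: fail to reject H₀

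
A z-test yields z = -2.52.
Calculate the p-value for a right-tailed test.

Answer: p-value ≈ 0.9941

Derivation:
For z = -2.52:
p = P(Z > -2.52) = 1 - Φ(-2.52) = 0.9941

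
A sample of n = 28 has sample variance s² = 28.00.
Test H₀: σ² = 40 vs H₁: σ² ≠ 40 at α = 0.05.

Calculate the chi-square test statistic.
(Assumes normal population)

Answer: χ² = 18.9000, fail to reject H₀

Derivation:
df = n - 1 = 27
χ² = (n-1)s²/σ₀² = 27×28.00/40 = 18.9000
Critical values: χ²_{0.975,27} = 14.573, χ²_{0.025,27} = 43.195
Rejection region: χ² < 14.573 or χ² > 43.195
Decision: fail to reject H₀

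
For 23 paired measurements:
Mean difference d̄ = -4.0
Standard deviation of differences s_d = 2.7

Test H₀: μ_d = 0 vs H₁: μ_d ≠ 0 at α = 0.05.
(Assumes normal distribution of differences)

Answer: t = -7.1048, reject H₀

Derivation:
df = n - 1 = 22
SE = s_d/√n = 2.7/√23 = 0.5630
t = d̄/SE = -4.0/0.5630 = -7.1048
Critical value: t_{0.025,22} = ±2.074
p-value < 0.0001
Decision: reject H₀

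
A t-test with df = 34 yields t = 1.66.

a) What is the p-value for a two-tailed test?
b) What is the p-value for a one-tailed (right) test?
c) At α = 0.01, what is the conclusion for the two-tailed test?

Using t-distribution with df = 34:
a) Two-tailed: p = 2×P(T > 1.66) = 0.1061
b) One-tailed: p = P(T > 1.66) = 0.0531
c) 0.1061 ≥ 0.01, fail to reject H₀

Answer: a) 0.1061, b) 0.0531, c) fail to reject H₀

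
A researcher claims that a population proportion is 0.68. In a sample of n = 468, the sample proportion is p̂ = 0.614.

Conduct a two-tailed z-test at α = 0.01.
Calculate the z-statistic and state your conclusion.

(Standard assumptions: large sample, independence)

Answer: z = -3.0608, reject H₀

Derivation:
H₀: p = 0.68, H₁: p ≠ 0.68
Standard error: SE = √(p₀(1-p₀)/n) = √(0.68×0.32/468) = 0.021563
z-statistic: z = (p̂ - p₀)/SE = (0.614 - 0.68)/0.021563 = -3.0608
Critical value: z_0.005 = ±2.576
p-value = 0.0022
Decision: reject H₀ at α = 0.01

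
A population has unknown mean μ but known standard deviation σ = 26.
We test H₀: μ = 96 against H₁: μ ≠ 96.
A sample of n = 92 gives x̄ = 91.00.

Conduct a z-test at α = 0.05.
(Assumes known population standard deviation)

Answer: z = -1.8445, fail to reject H₀

Derivation:
Standard error: SE = σ/√n = 26/√92 = 2.7107
z-statistic: z = (x̄ - μ₀)/SE = (91.00 - 96)/2.7107 = -1.8445
Critical value: ±1.960
p-value = 0.0651
Decision: fail to reject H₀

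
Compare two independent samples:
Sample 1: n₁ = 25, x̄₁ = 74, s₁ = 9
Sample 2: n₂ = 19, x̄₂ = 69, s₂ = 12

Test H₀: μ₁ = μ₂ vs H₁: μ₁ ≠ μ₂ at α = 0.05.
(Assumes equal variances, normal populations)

Pooled variance: s²_p = [24×9² + 18×12²]/(42) = 108.0000
s_p = 10.3923
SE = s_p×√(1/n₁ + 1/n₂) = 10.3923×√(1/25 + 1/19) = 3.1629
t = (x̄₁ - x̄₂)/SE = (74 - 69)/3.1629 = 1.5808
df = 42, t-critical = ±2.018
Decision: fail to reject H₀

Answer: t = 1.5808, fail to reject H₀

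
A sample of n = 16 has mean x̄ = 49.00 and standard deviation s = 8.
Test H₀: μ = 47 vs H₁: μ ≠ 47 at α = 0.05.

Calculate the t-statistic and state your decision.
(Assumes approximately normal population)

df = n - 1 = 15
SE = s/√n = 8/√16 = 2.0000
t = (x̄ - μ₀)/SE = (49.00 - 47)/2.0000 = 1.0000
Critical value: t_{0.025,15} = ±2.131
p-value ≈ 0.3332
Decision: fail to reject H₀

Answer: t = 1.0000, fail to reject H₀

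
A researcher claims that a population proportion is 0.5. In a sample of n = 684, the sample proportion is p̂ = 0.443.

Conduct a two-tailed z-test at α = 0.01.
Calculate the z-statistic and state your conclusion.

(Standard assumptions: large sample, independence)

Answer: z = -2.9815, reject H₀

Derivation:
H₀: p = 0.5, H₁: p ≠ 0.5
Standard error: SE = √(p₀(1-p₀)/n) = √(0.5×0.5/684) = 0.019118
z-statistic: z = (p̂ - p₀)/SE = (0.443 - 0.5)/0.019118 = -2.9815
Critical value: z_0.005 = ±2.576
p-value = 0.0029
Decision: reject H₀ at α = 0.01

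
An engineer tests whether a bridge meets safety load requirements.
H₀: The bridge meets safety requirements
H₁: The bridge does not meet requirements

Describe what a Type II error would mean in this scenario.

Answer: Declaring an unsafe bridge to be safe

Derivation:
Type I error: rejecting H₀ when it is actually true (false positive).
Type II error: failing to reject H₀ when H₁ is actually true (false negative).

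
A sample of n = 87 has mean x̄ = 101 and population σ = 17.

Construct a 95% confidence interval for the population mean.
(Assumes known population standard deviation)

Answer: (97.4277, 104.5723)

Derivation:
Confidence level: 95%, α = 0.05
z_0.025 = 1.960
SE = σ/√n = 17/√87 = 1.8226
Margin of error = 1.960 × 1.8226 = 3.5723
CI: x̄ ± margin = 101 ± 3.5723
CI: (97.4277, 104.5723)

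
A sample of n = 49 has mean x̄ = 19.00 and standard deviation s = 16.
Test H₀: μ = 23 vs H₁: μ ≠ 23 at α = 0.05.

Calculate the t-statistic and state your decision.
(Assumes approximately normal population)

df = n - 1 = 48
SE = s/√n = 16/√49 = 2.2857
t = (x̄ - μ₀)/SE = (19.00 - 23)/2.2857 = -1.7500
Critical value: t_{0.025,48} = ±2.011
p-value ≈ 0.0865
Decision: fail to reject H₀

Answer: t = -1.7500, fail to reject H₀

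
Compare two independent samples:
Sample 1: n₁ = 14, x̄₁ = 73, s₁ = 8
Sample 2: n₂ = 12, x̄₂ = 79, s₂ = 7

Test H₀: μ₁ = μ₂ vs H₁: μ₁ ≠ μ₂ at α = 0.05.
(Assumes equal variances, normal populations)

Answer: t = -2.0180, fail to reject H₀

Derivation:
Pooled variance: s²_p = [13×8² + 11×7²]/(24) = 57.1250
s_p = 7.5581
SE = s_p×√(1/n₁ + 1/n₂) = 7.5581×√(1/14 + 1/12) = 2.9733
t = (x̄₁ - x̄₂)/SE = (73 - 79)/2.9733 = -2.0180
df = 24, t-critical = ±2.064
Decision: fail to reject H₀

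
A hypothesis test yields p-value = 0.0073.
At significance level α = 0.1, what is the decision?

Compare p-value to α:
0.0073 < 0.1
Decision: reject H₀

Answer: reject H₀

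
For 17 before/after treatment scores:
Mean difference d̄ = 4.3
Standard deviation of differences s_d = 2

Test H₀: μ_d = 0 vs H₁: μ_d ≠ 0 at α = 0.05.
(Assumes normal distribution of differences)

df = n - 1 = 16
SE = s_d/√n = 2/√17 = 0.4851
t = d̄/SE = 4.3/0.4851 = 8.8642
Critical value: t_{0.025,16} = ±2.120
p-value < 0.0001
Decision: reject H₀

Answer: t = 8.8642, reject H₀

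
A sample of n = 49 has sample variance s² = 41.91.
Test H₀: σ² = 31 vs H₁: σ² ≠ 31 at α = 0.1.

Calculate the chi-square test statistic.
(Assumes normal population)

Answer: χ² = 64.8929, fail to reject H₀

Derivation:
df = n - 1 = 48
χ² = (n-1)s²/σ₀² = 48×41.91/31 = 64.8929
Critical values: χ²_{0.95,48} = 33.098, χ²_{0.05,48} = 65.171
Rejection region: χ² < 33.098 or χ² > 65.171
Decision: fail to reject H₀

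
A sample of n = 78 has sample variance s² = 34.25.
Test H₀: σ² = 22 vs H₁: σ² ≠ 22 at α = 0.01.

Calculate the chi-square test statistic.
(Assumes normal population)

df = n - 1 = 77
χ² = (n-1)s²/σ₀² = 77×34.25/22 = 119.8750
Critical values: χ²_{0.995,77} = 48.788, χ²_{0.005,77} = 112.704
Rejection region: χ² < 48.788 or χ² > 112.704
Decision: reject H₀

Answer: χ² = 119.8750, reject H₀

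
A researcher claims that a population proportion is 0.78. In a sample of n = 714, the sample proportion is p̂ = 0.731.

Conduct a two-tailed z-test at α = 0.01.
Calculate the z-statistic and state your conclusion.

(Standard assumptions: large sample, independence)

H₀: p = 0.78, H₁: p ≠ 0.78
Standard error: SE = √(p₀(1-p₀)/n) = √(0.78×0.22/714) = 0.015503
z-statistic: z = (p̂ - p₀)/SE = (0.731 - 0.78)/0.015503 = -3.1607
Critical value: z_0.005 = ±2.576
p-value = 0.0016
Decision: reject H₀ at α = 0.01

Answer: z = -3.1607, reject H₀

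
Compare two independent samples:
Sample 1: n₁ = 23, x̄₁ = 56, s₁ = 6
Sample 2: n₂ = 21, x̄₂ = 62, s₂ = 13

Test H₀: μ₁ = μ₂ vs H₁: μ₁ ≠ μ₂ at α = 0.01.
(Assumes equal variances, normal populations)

Answer: t = -1.9945, fail to reject H₀

Derivation:
Pooled variance: s²_p = [22×6² + 20×13²]/(42) = 99.3333
s_p = 9.9666
SE = s_p×√(1/n₁ + 1/n₂) = 9.9666×√(1/23 + 1/21) = 3.0082
t = (x̄₁ - x̄₂)/SE = (56 - 62)/3.0082 = -1.9945
df = 42, t-critical = ±2.698
Decision: fail to reject H₀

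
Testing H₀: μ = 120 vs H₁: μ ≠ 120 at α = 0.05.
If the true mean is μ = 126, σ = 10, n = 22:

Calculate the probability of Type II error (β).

SE = σ/√n = 10/√22 = 2.1320
Critical values: μ₀ ± z_0.025×SE = 120 ± 1.960×2.1320
Acceptance region: (115.8213, 124.1787)
Under H₁ (μ = 126): z_high = (124.1787 - 126)/2.1320 = -0.8543, z_low = (115.8213 - 126)/2.1320 = -4.7742
β = P(not reject | H₁) = Φ(-0.8543) - Φ(-4.7742) ≈ 0.1965

Answer: β ≈ 0.1965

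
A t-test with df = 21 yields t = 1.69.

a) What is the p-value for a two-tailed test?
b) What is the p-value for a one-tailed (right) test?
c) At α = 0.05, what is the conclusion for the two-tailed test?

Answer: a) 0.1058, b) 0.0529, c) fail to reject H₀

Derivation:
Using t-distribution with df = 21:
a) Two-tailed: p = 2×P(T > 1.69) = 0.1058
b) One-tailed: p = P(T > 1.69) = 0.0529
c) 0.1058 ≥ 0.05, fail to reject H₀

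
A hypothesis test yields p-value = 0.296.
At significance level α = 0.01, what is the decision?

Answer: fail to reject H₀

Derivation:
Compare p-value to α:
0.296 ≥ 0.01
Decision: fail to reject H₀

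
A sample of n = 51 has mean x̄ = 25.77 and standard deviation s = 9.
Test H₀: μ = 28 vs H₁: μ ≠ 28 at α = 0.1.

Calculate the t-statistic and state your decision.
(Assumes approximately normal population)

Answer: t = -1.7694, reject H₀

Derivation:
df = n - 1 = 50
SE = s/√n = 9/√51 = 1.2603
t = (x̄ - μ₀)/SE = (25.77 - 28)/1.2603 = -1.7694
Critical value: t_{0.05,50} = ±1.676
p-value ≈ 0.0829
Decision: reject H₀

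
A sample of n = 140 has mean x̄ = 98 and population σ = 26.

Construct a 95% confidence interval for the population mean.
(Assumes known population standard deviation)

Confidence level: 95%, α = 0.05
z_0.025 = 1.960
SE = σ/√n = 26/√140 = 2.1974
Margin of error = 1.960 × 2.1974 = 4.3069
CI: x̄ ± margin = 98 ± 4.3069
CI: (93.6931, 102.3069)

Answer: (93.6931, 102.3069)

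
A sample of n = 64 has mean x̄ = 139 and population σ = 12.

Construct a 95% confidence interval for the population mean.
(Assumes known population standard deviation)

Confidence level: 95%, α = 0.05
z_0.025 = 1.960
SE = σ/√n = 12/√64 = 1.5000
Margin of error = 1.960 × 1.5000 = 2.9400
CI: x̄ ± margin = 139 ± 2.9400
CI: (136.0600, 141.9400)

Answer: (136.0600, 141.9400)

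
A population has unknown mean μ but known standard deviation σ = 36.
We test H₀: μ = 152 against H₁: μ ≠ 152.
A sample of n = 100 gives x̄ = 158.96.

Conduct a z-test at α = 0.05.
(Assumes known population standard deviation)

Answer: z = 1.9333, fail to reject H₀

Derivation:
Standard error: SE = σ/√n = 36/√100 = 3.6000
z-statistic: z = (x̄ - μ₀)/SE = (158.96 - 152)/3.6000 = 1.9333
Critical value: ±1.960
p-value = 0.0532
Decision: fail to reject H₀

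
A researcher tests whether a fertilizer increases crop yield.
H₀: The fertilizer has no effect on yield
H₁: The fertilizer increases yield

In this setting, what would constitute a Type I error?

Type I error (α): Rejecting H₀ when H₀ is true
Type II error (β): Failing to reject H₀ when H₁ is true

Answer: Concluding the fertilizer works when it doesn't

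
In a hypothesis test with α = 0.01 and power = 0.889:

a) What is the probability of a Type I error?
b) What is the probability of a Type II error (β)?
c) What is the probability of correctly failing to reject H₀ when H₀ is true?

Answer: a) 0.01, b) 0.111, c) 0.99

Derivation:
a) Type I error probability = α = 0.01
b) Power = P(reject H₀ | H₁ true) = 1 - β = 0.889, so Type II error probability = β = 1 - Power = 0.111
c) P(fail to reject H₀ | H₀ true) = 1 - α = 0.99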